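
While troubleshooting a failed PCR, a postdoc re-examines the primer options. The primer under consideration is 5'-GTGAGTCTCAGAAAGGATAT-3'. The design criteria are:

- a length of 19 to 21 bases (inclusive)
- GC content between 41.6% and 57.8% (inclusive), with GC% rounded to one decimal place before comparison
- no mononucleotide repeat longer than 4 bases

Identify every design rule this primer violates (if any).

Base counts: A=7, T=5, G=6, C=2 (length 20).
length: length 20 ✓
GC content: GC 8/20 = 40.0%, outside 41.6–57.8% ✗
homopolymer run: longest run = 3 ✓

Fails: GC content.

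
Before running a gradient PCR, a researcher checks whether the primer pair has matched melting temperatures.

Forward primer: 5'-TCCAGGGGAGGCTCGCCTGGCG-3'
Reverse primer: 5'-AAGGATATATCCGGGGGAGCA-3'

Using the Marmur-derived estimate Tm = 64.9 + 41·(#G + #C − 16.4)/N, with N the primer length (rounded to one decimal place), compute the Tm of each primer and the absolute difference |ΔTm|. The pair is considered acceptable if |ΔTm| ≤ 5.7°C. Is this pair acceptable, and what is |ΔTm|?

Forward: G+C = 17, N = 22 → Tm = 64.9 + 41·(17 − 16.4)/22 = 66.0°C.
Reverse: G+C = 11, N = 21 → Tm = 64.9 + 41·(11 − 16.4)/21 = 54.4°C.
|ΔTm| = |66.0 − 54.4| = 11.6°C, > 5.7°C.

|ΔTm| = 11.6°C; the pair is not acceptable.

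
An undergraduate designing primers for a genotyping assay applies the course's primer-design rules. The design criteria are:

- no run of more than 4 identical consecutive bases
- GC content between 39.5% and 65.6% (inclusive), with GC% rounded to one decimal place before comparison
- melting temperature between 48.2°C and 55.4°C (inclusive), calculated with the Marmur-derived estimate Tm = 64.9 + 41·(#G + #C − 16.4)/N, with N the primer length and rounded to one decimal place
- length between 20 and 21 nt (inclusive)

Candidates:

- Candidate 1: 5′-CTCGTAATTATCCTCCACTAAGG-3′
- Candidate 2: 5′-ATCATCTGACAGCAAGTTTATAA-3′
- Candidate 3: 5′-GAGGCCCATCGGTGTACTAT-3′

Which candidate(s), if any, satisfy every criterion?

Candidate 3 only.

Candidate 1 (23 nt, A=6 T=7 G=3 C=7): longest run = 2 ✓; GC 10/23 = 43.5% ✓; Tm = 64.9 + 41·(10 − 16.4)/23 = 53.5°C ✓; length 23, outside 20–21 ✗ — fails.
Candidate 2 (23 nt, A=9 T=7 G=3 C=4): longest run = 3 ✓; GC 7/23 = 30.4%, outside 39.5–65.6% ✗; Tm = 64.9 + 41·(7 − 16.4)/23 = 48.1°C, outside 48.2–55.4°C ✗; length 23, outside 20–21 ✗ — fails.
Candidate 3 (20 nt, A=4 T=5 G=6 C=5): longest run = 3 ✓; GC 11/20 = 55.0% ✓; Tm = 64.9 + 41·(11 − 16.4)/20 = 53.8°C ✓; length 20 ✓ — passes.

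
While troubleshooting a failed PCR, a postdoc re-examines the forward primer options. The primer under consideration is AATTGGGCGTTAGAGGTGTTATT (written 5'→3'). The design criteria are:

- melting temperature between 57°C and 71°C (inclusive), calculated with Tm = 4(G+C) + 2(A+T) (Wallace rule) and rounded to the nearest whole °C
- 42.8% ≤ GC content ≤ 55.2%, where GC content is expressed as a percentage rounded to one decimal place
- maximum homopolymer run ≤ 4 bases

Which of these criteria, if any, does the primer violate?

Base counts: A=5, T=9, G=8, C=1 (length 23).
Tm: Tm = 2·14 + 4·9 = 64°C ✓
GC content: GC 9/23 = 39.1%, outside 42.8–55.2% ✗
homopolymer run: longest run = 3 ✓

Fails: GC content.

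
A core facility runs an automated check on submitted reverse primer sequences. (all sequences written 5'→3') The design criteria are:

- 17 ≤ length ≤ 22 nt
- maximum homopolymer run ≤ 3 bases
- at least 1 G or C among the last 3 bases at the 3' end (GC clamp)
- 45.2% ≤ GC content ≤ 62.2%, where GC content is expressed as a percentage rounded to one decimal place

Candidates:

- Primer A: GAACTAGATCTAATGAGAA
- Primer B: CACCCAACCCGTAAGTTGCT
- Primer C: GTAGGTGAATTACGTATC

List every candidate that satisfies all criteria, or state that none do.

Primer B only.

Primer A (19 nt, A=9 T=4 G=4 C=2): length 19 ✓; longest run = 2 ✓; 3' end GAA has 1 G/C ✓; GC 6/19 = 31.6%, outside 45.2–62.2% ✗ — fails.
Primer B (20 nt, A=5 T=4 G=3 C=8): length 20 ✓; longest run = 3 ✓; 3' end GCT has 2 G/C ✓; GC 11/20 = 55.0% ✓ — passes.
Primer C (18 nt, A=5 T=6 G=5 C=2): length 18 ✓; longest run = 2 ✓; 3' end ATC has 1 G/C ✓; GC 7/18 = 38.9%, outside 45.2–62.2% ✗ — fails.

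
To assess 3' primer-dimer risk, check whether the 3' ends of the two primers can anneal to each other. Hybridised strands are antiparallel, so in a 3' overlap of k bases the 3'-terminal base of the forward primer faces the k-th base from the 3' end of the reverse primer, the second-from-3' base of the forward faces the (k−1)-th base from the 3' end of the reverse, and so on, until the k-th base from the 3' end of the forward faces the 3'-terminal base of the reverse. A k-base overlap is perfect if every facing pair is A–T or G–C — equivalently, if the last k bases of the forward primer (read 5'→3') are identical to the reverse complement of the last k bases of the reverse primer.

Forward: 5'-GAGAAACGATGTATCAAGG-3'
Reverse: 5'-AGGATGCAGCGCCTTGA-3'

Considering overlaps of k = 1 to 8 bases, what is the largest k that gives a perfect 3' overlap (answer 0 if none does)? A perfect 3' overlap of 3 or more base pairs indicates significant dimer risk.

Longest perfect overlap: 6 complementary base pairs; significant dimer risk (threshold 3).

Last 8 bases (5'→3') — forward …TATCAAGG, reverse …CGCCTTGA.
Reverse complement of the reverse primer's last 8 bases: TCAAGGCG; its first k bases are the reverse complement of the reverse primer's last k bases, so a perfect k-base overlap needs the forward primer's last k bases to equal them.
Comparing (forward last k vs required): k=1: G vs T ✗; k=2: GG vs TC ✗; k=3: AGG vs TCA ✗; k=4: AAGG vs TCAA ✗; k=5: CAAGG vs TCAAG ✗; k=6: TCAAGG vs TCAAGG ✓; k=7: ATCAAGG vs TCAAGGC ✗; k=8: TATCAAGG vs TCAAGGCG ✗.
Only k = 6 is perfect, so the longest perfect 3' overlap is 6.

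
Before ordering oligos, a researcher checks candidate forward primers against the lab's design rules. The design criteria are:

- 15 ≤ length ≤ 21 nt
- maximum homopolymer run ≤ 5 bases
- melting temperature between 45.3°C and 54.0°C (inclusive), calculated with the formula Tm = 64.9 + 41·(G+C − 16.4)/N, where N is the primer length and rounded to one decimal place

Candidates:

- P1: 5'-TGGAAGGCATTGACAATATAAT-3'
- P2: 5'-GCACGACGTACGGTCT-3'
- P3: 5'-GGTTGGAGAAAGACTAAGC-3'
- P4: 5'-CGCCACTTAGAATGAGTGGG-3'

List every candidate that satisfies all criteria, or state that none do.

P1 (22 nt, A=9 T=6 G=5 C=2): length 22, outside 15–21 ✗; longest run = 2 ✓; Tm = 64.9 + 41·(7 − 16.4)/22 = 47.4°C ✓ — fails.
P2 (16 nt, A=3 T=3 G=5 C=5): length 16 ✓; longest run = 2 ✓; Tm = 64.9 + 41·(10 − 16.4)/16 = 48.5°C ✓ — passes.
P3 (19 nt, A=7 T=3 G=7 C=2): length 19 ✓; longest run = 3 ✓; Tm = 64.9 + 41·(9 − 16.4)/19 = 48.9°C ✓ — passes.
P4 (20 nt, A=5 T=4 G=7 C=4): length 20 ✓; longest run = 3 ✓; Tm = 64.9 + 41·(11 − 16.4)/20 = 53.8°C ✓ — passes.

P2, P3 and P4.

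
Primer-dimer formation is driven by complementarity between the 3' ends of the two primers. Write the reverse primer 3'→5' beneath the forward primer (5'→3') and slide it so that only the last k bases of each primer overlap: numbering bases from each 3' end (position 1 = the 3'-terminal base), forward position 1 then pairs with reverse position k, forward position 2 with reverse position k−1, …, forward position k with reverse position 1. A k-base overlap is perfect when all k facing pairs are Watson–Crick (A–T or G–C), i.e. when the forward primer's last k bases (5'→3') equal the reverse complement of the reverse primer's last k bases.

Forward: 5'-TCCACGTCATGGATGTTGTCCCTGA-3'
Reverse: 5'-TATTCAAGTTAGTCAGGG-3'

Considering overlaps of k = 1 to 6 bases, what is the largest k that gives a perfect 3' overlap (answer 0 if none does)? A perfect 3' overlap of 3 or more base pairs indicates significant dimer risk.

Longest perfect overlap: 6 complementary base pairs; significant dimer risk (threshold 3).

Last 6 bases (5'→3') — forward …CCCTGA, reverse …TCAGGG.
Reverse complement of the reverse primer's last 6 bases: CCCTGA; its first k bases are the reverse complement of the reverse primer's last k bases, so a perfect k-base overlap needs the forward primer's last k bases to equal them.
Comparing (forward last k vs required): k=1: A vs C ✗; k=2: GA vs CC ✗; k=3: TGA vs CCC ✗; k=4: CTGA vs CCCT ✗; k=5: CCTGA vs CCCTG ✗; k=6: CCCTGA vs CCCTGA ✓.
Only k = 6 is perfect, so the longest perfect 3' overlap is 6.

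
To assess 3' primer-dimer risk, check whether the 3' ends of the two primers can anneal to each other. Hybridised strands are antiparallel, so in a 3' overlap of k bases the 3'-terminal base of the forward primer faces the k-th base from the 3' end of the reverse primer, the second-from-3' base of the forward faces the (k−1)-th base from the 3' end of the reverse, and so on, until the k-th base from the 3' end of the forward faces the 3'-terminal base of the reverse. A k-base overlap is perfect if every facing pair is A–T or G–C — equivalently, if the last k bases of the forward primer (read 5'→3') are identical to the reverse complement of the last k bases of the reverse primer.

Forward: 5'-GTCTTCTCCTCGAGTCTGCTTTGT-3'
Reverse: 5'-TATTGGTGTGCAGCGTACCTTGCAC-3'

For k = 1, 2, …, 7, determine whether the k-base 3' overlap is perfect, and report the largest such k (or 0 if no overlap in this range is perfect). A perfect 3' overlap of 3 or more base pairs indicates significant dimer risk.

Longest perfect overlap: 2 complementary base pairs; below the dimer-risk threshold (threshold 3).

Last 7 bases (5'→3') — forward …GCTTTGT, reverse …CTTGCAC.
Reverse complement of the reverse primer's last 7 bases: GTGCAAG; its first k bases are the reverse complement of the reverse primer's last k bases, so a perfect k-base overlap needs the forward primer's last k bases to equal them.
Comparing (forward last k vs required): k=1: T vs G ✗; k=2: GT vs GT ✓; k=3: TGT vs GTG ✗; k=4: TTGT vs GTGC ✗; k=5: TTTGT vs GTGCA ✗; k=6: CTTTGT vs GTGCAA ✗; k=7: GCTTTGT vs GTGCAAG ✗.
Only k = 2 is perfect, so the longest perfect 3' overlap is 2.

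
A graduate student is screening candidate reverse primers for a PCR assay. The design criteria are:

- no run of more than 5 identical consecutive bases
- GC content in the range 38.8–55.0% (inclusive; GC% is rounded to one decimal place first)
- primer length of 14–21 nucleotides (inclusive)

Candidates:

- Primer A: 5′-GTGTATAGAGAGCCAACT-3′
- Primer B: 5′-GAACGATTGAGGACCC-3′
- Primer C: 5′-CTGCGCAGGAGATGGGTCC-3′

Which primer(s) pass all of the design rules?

Primer A only.

Primer A (18 nt, A=6 T=4 G=5 C=3): longest run = 2 ✓; GC 8/18 = 44.4% ✓; length 18 ✓ — passes.
Primer B (16 nt, A=5 T=2 G=5 C=4): longest run = 3 ✓; GC 9/16 = 56.3%, outside 38.8–55.0% ✗; length 16 ✓ — fails.
Primer C (19 nt, A=3 T=3 G=8 C=5): longest run = 3 ✓; GC 13/19 = 68.4%, outside 38.8–55.0% ✗; length 19 ✓ — fails.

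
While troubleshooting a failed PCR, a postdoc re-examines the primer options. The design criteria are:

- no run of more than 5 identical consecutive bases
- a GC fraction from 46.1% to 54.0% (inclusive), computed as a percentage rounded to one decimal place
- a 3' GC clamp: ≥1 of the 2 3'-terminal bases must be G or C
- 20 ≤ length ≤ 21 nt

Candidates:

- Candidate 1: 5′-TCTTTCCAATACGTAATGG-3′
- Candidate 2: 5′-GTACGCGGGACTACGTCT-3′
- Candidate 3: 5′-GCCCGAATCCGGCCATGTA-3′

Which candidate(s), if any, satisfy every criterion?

None of the candidates satisfy all criteria.

Candidate 1 (19 nt, A=5 T=7 G=3 C=4): longest run = 3 ✓; GC 7/19 = 36.8%, outside 46.1–54.0% ✗; 3' end GG has 2 G/C ✓; length 19, outside 20–21 ✗ — fails.
Candidate 2 (18 nt, A=3 T=4 G=6 C=5): longest run = 3 ✓; GC 11/18 = 61.1%, outside 46.1–54.0% ✗; 3' end CT has 1 G/C ✓; length 18, outside 20–21 ✗ — fails.
Candidate 3 (19 nt, A=4 T=3 G=5 C=7): longest run = 3 ✓; GC 12/19 = 63.2%, outside 46.1–54.0% ✗; 3' end TA has 0 G/C, need ≥1 ✗; length 19, outside 20–21 ✗ — fails.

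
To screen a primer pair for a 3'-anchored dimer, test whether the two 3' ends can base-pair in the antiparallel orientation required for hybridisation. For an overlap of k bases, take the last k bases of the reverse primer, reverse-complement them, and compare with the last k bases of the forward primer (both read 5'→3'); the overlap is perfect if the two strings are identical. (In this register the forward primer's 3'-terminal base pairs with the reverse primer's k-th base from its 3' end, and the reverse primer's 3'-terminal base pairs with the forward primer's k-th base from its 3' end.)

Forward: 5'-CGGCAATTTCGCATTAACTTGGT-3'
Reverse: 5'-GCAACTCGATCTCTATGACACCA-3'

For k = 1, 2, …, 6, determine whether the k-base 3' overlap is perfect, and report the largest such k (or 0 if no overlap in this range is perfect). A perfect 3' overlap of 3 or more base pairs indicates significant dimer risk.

Longest perfect overlap: 4 complementary base pairs; significant dimer risk (threshold 3).

Last 6 bases (5'→3') — forward …CTTGGT, reverse …ACACCA.
Reverse complement of the reverse primer's last 6 bases: TGGTGT; its first k bases are the reverse complement of the reverse primer's last k bases, so a perfect k-base overlap needs the forward primer's last k bases to equal them.
Comparing (forward last k vs required): k=1: T vs T ✓; k=2: GT vs TG ✗; k=3: GGT vs TGG ✗; k=4: TGGT vs TGGT ✓; k=5: TTGGT vs TGGTG ✗; k=6: CTTGGT vs TGGTGT ✗.
Perfect overlaps at k = 1, 4; the largest is 4.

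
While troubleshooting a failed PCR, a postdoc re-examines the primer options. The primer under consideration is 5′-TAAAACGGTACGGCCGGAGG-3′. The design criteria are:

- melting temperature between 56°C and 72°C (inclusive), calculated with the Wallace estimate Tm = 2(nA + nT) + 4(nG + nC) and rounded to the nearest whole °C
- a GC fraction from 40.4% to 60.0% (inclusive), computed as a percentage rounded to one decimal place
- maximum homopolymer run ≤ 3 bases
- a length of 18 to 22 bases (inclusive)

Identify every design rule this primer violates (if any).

Base counts: A=6, T=2, G=8, C=4 (length 20).
Tm: Tm = 2·8 + 4·12 = 64°C ✓
GC content: GC 12/20 = 60.0% ✓
homopolymer run: longest run = 4, exceeds 3 ✗
length: length 20 ✓

Fails: homopolymer run.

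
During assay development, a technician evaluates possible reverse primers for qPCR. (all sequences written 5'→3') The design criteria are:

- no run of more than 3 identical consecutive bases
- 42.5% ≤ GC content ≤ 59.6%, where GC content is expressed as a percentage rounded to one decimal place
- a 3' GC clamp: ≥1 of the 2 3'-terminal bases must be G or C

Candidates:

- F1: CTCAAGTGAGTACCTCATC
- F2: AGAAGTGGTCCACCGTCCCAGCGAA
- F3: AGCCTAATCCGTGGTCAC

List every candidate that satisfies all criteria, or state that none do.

F1 (19 nt, A=5 T=5 G=3 C=6): longest run = 2 ✓; GC 9/19 = 47.4% ✓; 3' end TC has 1 G/C ✓ — passes.
F2 (25 nt, A=7 T=3 G=7 C=8): longest run = 3 ✓; GC 15/25 = 60.0%, outside 42.5–59.6% ✗; 3' end AA has 0 G/C, need ≥1 ✗ — fails.
F3 (18 nt, A=4 T=4 G=4 C=6): longest run = 2 ✓; GC 10/18 = 55.6% ✓; 3' end AC has 1 G/C ✓ — passes.

F1 and F3.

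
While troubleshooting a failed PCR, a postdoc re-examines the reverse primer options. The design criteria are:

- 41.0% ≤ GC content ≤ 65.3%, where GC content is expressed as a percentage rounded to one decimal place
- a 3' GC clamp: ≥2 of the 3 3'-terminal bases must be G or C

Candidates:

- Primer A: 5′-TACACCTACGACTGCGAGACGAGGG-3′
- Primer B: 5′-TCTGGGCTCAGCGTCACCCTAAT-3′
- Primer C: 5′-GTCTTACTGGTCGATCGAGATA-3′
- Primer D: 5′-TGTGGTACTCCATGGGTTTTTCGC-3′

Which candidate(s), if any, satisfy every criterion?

Primer A and Primer D.

Primer A (25 nt, A=7 T=3 G=8 C=7): GC 15/25 = 60.0% ✓; 3' end GGG has 3 G/C ✓ — passes.
Primer B (23 nt, A=4 T=6 G=5 C=8): GC 13/23 = 56.5% ✓; 3' end AAT has 0 G/C, need ≥2 ✗ — fails.
Primer C (22 nt, A=5 T=7 G=6 C=4): GC 10/22 = 45.5% ✓; 3' end ATA has 0 G/C, need ≥2 ✗ — fails.
Primer D (24 nt, A=2 T=10 G=7 C=5): GC 12/24 = 50.0% ✓; 3' end CGC has 3 G/C ✓ — passes.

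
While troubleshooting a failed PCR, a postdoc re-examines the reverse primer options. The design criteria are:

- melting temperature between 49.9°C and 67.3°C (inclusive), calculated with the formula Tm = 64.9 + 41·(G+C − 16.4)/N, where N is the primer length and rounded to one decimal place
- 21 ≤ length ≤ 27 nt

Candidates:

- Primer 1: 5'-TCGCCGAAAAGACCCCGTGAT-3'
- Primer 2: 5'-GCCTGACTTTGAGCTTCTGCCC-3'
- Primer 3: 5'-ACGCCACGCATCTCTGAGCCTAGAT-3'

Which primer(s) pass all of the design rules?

Primer 1, Primer 2 and Primer 3.

Primer 1 (21 nt, A=6 T=3 G=5 C=7): Tm = 64.9 + 41·(12 − 16.4)/21 = 56.3°C ✓; length 21 ✓ — passes.
Primer 2 (22 nt, A=2 T=7 G=5 C=8): Tm = 64.9 + 41·(13 − 16.4)/22 = 58.6°C ✓; length 22 ✓ — passes.
Primer 3 (25 nt, A=6 T=5 G=5 C=9): Tm = 64.9 + 41·(14 − 16.4)/25 = 61.0°C ✓; length 25 ✓ — passes.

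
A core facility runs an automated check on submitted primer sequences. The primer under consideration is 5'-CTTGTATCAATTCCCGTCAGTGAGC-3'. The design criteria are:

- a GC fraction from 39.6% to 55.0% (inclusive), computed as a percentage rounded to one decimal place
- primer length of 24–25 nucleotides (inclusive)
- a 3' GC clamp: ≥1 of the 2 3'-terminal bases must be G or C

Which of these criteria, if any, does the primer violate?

Meets all criteria.

Base counts: A=5, T=8, G=5, C=7 (length 25).
GC content: GC 12/25 = 48.0% ✓
length: length 25 ✓
GC clamp: 3' end GC has 2 G/C ✓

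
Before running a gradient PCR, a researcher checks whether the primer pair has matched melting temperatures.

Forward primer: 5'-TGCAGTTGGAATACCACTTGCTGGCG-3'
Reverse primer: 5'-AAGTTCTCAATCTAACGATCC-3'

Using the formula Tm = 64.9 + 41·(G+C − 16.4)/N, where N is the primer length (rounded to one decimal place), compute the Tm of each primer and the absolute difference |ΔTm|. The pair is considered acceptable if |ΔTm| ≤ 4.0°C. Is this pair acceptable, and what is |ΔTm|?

Forward: G+C = 14, N = 26 → Tm = 64.9 + 41·(14 − 16.4)/26 = 61.1°C.
Reverse: G+C = 8, N = 21 → Tm = 64.9 + 41·(8 − 16.4)/21 = 48.5°C.
|ΔTm| = |61.1 − 48.5| = 12.6°C, > 4.0°C.

|ΔTm| = 12.6°C; the pair is not acceptable.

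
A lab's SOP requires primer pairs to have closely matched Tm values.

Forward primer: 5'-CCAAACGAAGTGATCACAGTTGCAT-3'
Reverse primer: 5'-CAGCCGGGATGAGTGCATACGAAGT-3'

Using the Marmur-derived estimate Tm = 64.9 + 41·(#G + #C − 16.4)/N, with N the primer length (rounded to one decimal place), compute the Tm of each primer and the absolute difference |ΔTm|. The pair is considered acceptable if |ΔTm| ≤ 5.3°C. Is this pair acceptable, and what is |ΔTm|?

|ΔTm| = 5.0°C; the pair is acceptable.

Forward: G+C = 11, N = 25 → Tm = 64.9 + 41·(11 − 16.4)/25 = 56.0°C.
Reverse: G+C = 14, N = 25 → Tm = 64.9 + 41·(14 − 16.4)/25 = 61.0°C.
|ΔTm| = |56.0 − 61.0| = 5.0°C, ≤ 5.3°C.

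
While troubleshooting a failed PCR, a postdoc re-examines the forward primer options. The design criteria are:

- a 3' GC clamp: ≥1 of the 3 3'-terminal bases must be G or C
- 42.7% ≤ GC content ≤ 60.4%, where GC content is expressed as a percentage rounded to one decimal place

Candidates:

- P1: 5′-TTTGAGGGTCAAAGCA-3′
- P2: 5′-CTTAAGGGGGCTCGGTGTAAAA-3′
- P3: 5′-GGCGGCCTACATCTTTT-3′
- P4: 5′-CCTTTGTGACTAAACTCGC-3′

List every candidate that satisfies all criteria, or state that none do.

P1 and P4.

P1 (16 nt, A=5 T=4 G=5 C=2): 3' end GCA has 2 G/C ✓; GC 7/16 = 43.8% ✓ — passes.
P2 (22 nt, A=6 T=5 G=8 C=3): 3' end AAA has 0 G/C, need ≥1 ✗; GC 11/22 = 50.0% ✓ — fails.
P3 (17 nt, A=2 T=6 G=4 C=5): 3' end TTT has 0 G/C, need ≥1 ✗; GC 9/17 = 52.9% ✓ — fails.
P4 (19 nt, A=4 T=6 G=3 C=6): 3' end CGC has 3 G/C ✓; GC 9/19 = 47.4% ✓ — passes.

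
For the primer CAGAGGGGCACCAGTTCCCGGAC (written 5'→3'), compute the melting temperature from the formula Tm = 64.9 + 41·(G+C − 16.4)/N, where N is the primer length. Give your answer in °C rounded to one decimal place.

Base counts: A=5, T=2, G=8, C=8; G+C = 16, N = 23.
Tm = 64.9 + 41·(16 − 16.4)/23 = 64.9 + -16.40/23 = 64.2°C.

64.2°C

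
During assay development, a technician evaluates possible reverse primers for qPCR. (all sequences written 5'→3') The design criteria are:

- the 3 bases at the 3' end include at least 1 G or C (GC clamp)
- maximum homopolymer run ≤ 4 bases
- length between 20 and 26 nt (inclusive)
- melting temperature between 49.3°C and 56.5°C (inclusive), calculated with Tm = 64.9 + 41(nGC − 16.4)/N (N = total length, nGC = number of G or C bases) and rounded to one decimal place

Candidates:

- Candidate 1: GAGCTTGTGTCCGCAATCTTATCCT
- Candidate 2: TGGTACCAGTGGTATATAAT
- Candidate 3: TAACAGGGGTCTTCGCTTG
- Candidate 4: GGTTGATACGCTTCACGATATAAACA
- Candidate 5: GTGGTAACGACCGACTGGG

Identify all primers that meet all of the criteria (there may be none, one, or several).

Candidate 1 (25 nt, A=4 T=9 G=5 C=7): 3' end CCT has 2 G/C ✓; longest run = 2 ✓; length 25 ✓; Tm = 64.9 + 41·(12 − 16.4)/25 = 57.7°C, outside 49.3–56.5°C ✗ — fails.
Candidate 2 (20 nt, A=6 T=7 G=5 C=2): 3' end AAT has 0 G/C, need ≥1 ✗; longest run = 2 ✓; length 20 ✓; Tm = 64.9 + 41·(7 − 16.4)/20 = 45.6°C, outside 49.3–56.5°C ✗ — fails.
Candidate 3 (19 nt, A=3 T=6 G=6 C=4): 3' end TTG has 1 G/C ✓; longest run = 4 ✓; length 19, outside 20–26 ✗; Tm = 64.9 + 41·(10 − 16.4)/19 = 51.1°C ✓ — fails.
Candidate 4 (26 nt, A=9 T=7 G=5 C=5): 3' end ACA has 1 G/C ✓; longest run = 3 ✓; length 26 ✓; Tm = 64.9 + 41·(10 − 16.4)/26 = 54.8°C ✓ — passes.
Candidate 5 (19 nt, A=4 T=3 G=8 C=4): 3' end GGG has 3 G/C ✓; longest run = 3 ✓; length 19, outside 20–26 ✗; Tm = 64.9 + 41·(12 − 16.4)/19 = 55.4°C ✓ — fails.

Candidate 4 only.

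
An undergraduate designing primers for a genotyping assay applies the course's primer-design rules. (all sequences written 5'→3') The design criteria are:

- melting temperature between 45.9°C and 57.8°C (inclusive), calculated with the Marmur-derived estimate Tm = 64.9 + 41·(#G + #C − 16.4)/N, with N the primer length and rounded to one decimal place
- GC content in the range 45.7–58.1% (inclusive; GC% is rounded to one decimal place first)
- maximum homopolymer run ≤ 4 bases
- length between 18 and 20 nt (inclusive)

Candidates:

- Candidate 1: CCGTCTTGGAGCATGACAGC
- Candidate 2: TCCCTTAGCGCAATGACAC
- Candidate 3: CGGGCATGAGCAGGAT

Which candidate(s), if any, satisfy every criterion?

Candidate 2 only.

Candidate 1 (20 nt, A=4 T=4 G=6 C=6): Tm = 64.9 + 41·(12 − 16.4)/20 = 55.9°C ✓; GC 12/20 = 60.0%, outside 45.7–58.1% ✗; longest run = 2 ✓; length 20 ✓ — fails.
Candidate 2 (19 nt, A=5 T=4 G=3 C=7): Tm = 64.9 + 41·(10 − 16.4)/19 = 51.1°C ✓; GC 10/19 = 52.6% ✓; longest run = 3 ✓; length 19 ✓ — passes.
Candidate 3 (16 nt, A=4 T=2 G=7 C=3): Tm = 64.9 + 41·(10 − 16.4)/16 = 48.5°C ✓; GC 10/16 = 62.5%, outside 45.7–58.1% ✗; longest run = 3 ✓; length 16, outside 18–20 ✗ — fails.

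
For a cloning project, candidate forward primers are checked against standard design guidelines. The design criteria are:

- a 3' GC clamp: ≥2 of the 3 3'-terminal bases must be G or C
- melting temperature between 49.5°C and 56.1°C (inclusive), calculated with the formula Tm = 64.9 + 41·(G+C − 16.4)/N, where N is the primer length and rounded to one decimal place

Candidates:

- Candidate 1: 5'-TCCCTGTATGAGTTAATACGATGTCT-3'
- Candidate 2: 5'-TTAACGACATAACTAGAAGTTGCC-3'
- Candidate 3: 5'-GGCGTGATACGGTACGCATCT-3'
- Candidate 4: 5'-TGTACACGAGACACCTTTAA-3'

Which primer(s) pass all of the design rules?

Candidate 2 only.

Candidate 1 (26 nt, A=6 T=10 G=5 C=5): 3' end TCT has 1 G/C, need ≥2 ✗; Tm = 64.9 + 41·(10 − 16.4)/26 = 54.8°C ✓ — fails.
Candidate 2 (24 nt, A=9 T=6 G=4 C=5): 3' end GCC has 3 G/C ✓; Tm = 64.9 + 41·(9 − 16.4)/24 = 52.3°C ✓ — passes.
Candidate 3 (21 nt, A=4 T=5 G=7 C=5): 3' end TCT has 1 G/C, need ≥2 ✗; Tm = 64.9 + 41·(12 − 16.4)/21 = 56.3°C, outside 49.5–56.1°C ✗ — fails.
Candidate 4 (20 nt, A=7 T=5 G=3 C=5): 3' end TAA has 0 G/C, need ≥2 ✗; Tm = 64.9 + 41·(8 − 16.4)/20 = 47.7°C, outside 49.5–56.1°C ✗ — fails.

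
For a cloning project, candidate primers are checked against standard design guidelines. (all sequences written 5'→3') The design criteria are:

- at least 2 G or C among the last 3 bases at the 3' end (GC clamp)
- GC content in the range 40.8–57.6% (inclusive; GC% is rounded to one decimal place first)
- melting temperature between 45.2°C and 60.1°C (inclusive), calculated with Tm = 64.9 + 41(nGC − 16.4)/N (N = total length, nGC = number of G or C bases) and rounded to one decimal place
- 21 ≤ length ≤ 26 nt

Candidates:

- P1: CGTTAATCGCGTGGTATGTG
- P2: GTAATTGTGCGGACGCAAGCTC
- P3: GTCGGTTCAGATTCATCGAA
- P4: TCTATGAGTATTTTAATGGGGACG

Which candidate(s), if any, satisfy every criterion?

P1 (20 nt, A=3 T=7 G=7 C=3): 3' end GTG has 2 G/C ✓; GC 10/20 = 50.0% ✓; Tm = 64.9 + 41·(10 − 16.4)/20 = 51.8°C ✓; length 20, outside 21–26 ✗ — fails.
P2 (22 nt, A=5 T=5 G=7 C=5): 3' end CTC has 2 G/C ✓; GC 12/22 = 54.5% ✓; Tm = 64.9 + 41·(12 − 16.4)/22 = 56.7°C ✓; length 22 ✓ — passes.
P3 (20 nt, A=5 T=6 G=5 C=4): 3' end GAA has 1 G/C, need ≥2 ✗; GC 9/20 = 45.0% ✓; Tm = 64.9 + 41·(9 − 16.4)/20 = 49.7°C ✓; length 20, outside 21–26 ✗ — fails.
P4 (24 nt, A=6 T=9 G=7 C=2): 3' end ACG has 2 G/C ✓; GC 9/24 = 37.5%, outside 40.8–57.6% ✗; Tm = 64.9 + 41·(9 − 16.4)/24 = 52.3°C ✓; length 24 ✓ — fails.

P2 only.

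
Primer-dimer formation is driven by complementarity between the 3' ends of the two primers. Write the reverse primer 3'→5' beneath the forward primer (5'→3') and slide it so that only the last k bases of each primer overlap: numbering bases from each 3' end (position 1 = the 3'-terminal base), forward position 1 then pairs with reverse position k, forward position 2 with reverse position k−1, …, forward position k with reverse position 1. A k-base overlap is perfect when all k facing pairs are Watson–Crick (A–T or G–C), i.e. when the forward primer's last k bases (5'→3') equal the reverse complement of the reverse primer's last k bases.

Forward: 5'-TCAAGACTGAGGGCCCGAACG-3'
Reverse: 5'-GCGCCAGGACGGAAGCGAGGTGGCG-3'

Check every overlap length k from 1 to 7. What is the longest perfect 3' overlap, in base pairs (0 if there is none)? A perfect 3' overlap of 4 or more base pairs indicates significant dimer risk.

Last 7 bases (5'→3') — forward …CCGAACG, reverse …GGTGGCG.
Reverse complement of the reverse primer's last 7 bases: CGCCACC; its first k bases are the reverse complement of the reverse primer's last k bases, so a perfect k-base overlap needs the forward primer's last k bases to equal them.
Comparing (forward last k vs required): k=1: G vs C ✗; k=2: CG vs CG ✓; k=3: ACG vs CGC ✗; k=4: AACG vs CGCC ✗; k=5: GAACG vs CGCCA ✗; k=6: CGAACG vs CGCCAC ✗; k=7: CCGAACG vs CGCCACC ✗.
Only k = 2 is perfect, so the longest perfect 3' overlap is 2.

Longest perfect overlap: 2 complementary base pairs; below the dimer-risk threshold (threshold 4).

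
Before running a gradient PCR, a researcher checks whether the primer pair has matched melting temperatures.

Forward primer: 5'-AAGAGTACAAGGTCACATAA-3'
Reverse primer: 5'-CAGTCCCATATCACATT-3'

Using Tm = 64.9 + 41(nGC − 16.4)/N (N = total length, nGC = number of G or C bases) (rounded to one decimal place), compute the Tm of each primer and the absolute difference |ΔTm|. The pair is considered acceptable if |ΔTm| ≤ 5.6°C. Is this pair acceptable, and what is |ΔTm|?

Forward: G+C = 7, N = 20 → Tm = 64.9 + 41·(7 − 16.4)/20 = 45.6°C.
Reverse: G+C = 7, N = 17 → Tm = 64.9 + 41·(7 − 16.4)/17 = 42.2°C.
|ΔTm| = |45.6 − 42.2| = 3.4°C, ≤ 5.6°C.

|ΔTm| = 3.4°C; the pair is acceptable.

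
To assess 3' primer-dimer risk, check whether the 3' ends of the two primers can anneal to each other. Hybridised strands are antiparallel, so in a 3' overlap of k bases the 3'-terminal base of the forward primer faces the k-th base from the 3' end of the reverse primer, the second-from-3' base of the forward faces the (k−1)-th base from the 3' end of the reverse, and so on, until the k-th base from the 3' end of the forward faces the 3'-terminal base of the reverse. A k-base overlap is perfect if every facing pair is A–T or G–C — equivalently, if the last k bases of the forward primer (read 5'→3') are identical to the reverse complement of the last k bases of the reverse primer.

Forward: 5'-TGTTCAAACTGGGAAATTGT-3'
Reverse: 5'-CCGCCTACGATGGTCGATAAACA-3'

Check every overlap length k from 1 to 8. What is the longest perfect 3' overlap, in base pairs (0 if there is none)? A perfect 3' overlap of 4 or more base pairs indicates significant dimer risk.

Longest perfect overlap: 3 complementary base pairs; below the dimer-risk threshold (threshold 4).

Last 8 bases (5'→3') — forward …GAAATTGT, reverse …GATAAACA.
Reverse complement of the reverse primer's last 8 bases: TGTTTATC; its first k bases are the reverse complement of the reverse primer's last k bases, so a perfect k-base overlap needs the forward primer's last k bases to equal them.
Comparing (forward last k vs required): k=1: T vs T ✓; k=2: GT vs TG ✗; k=3: TGT vs TGT ✓; k=4: TTGT vs TGTT ✗; k=5: ATTGT vs TGTTT ✗; k=6: AATTGT vs TGTTTA ✗; k=7: AAATTGT vs TGTTTAT ✗; k=8: GAAATTGT vs TGTTTATC ✗.
Perfect overlaps at k = 1, 3; the largest is 3.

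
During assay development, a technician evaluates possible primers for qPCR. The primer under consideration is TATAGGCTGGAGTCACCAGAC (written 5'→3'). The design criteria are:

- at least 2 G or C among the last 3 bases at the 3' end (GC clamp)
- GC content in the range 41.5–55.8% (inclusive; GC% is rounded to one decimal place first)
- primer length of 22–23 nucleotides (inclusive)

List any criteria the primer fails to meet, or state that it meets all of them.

Base counts: A=6, T=4, G=6, C=5 (length 21).
GC clamp: 3' end GAC has 2 G/C ✓
GC content: GC 11/21 = 52.4% ✓
length: length 21, outside 22–23 ✗

Fails: length.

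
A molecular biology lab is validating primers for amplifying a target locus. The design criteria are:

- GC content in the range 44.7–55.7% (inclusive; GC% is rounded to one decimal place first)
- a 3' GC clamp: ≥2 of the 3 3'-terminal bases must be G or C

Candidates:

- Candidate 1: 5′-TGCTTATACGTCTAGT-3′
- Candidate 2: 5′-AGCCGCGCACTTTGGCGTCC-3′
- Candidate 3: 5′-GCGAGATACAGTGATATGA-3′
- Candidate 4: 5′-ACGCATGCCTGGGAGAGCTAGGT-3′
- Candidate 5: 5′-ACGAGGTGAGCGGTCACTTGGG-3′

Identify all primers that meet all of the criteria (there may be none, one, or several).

Candidate 1 (16 nt, A=3 T=7 G=3 C=3): GC 6/16 = 37.5%, outside 44.7–55.7% ✗; 3' end AGT has 1 G/C, need ≥2 ✗ — fails.
Candidate 2 (20 nt, A=2 T=4 G=6 C=8): GC 14/20 = 70.0%, outside 44.7–55.7% ✗; 3' end TCC has 2 G/C ✓ — fails.
Candidate 3 (19 nt, A=7 T=4 G=6 C=2): GC 8/19 = 42.1%, outside 44.7–55.7% ✗; 3' end TGA has 1 G/C, need ≥2 ✗ — fails.
Candidate 4 (23 nt, A=5 T=4 G=9 C=5): GC 14/23 = 60.9%, outside 44.7–55.7% ✗; 3' end GGT has 2 G/C ✓ — fails.
Candidate 5 (22 nt, A=4 T=4 G=10 C=4): GC 14/22 = 63.6%, outside 44.7–55.7% ✗; 3' end GGG has 3 G/C ✓ — fails.

None of the candidates satisfy all criteria.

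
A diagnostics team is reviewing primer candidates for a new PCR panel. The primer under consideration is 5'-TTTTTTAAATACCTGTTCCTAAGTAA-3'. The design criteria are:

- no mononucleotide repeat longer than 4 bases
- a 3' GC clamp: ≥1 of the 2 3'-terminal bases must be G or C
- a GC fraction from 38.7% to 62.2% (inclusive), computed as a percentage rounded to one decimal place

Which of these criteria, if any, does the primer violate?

Fails: homopolymer run, GC clamp, GC content.

Base counts: A=8, T=12, G=2, C=4 (length 26).
homopolymer run: longest run = 6, exceeds 4 ✗
GC clamp: 3' end AA has 0 G/C, need ≥1 ✗
GC content: GC 6/26 = 23.1%, outside 38.7–62.2% ✗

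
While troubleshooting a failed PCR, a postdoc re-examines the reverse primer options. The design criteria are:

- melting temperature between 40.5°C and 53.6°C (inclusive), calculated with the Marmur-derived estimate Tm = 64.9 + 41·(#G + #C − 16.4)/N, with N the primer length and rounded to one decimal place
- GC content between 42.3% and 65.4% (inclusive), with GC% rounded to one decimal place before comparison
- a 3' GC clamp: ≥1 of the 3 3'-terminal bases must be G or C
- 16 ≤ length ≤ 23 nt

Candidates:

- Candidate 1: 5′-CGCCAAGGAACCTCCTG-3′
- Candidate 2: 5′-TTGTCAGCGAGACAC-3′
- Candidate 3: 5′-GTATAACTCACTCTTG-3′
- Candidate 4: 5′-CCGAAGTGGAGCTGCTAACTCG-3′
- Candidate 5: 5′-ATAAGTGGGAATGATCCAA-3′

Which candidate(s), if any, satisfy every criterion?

Candidate 1 only.

Candidate 1 (17 nt, A=4 T=2 G=4 C=7): Tm = 64.9 + 41·(11 − 16.4)/17 = 51.9°C ✓; GC 11/17 = 64.7% ✓; 3' end CTG has 2 G/C ✓; length 17 ✓ — passes.
Candidate 2 (15 nt, A=4 T=3 G=4 C=4): Tm = 64.9 + 41·(8 − 16.4)/15 = 41.9°C ✓; GC 8/15 = 53.3% ✓; 3' end CAC has 2 G/C ✓; length 15, outside 16–23 ✗ — fails.
Candidate 3 (16 nt, A=4 T=6 G=2 C=4): Tm = 64.9 + 41·(6 − 16.4)/16 = 38.3°C, outside 40.5–53.6°C ✗; GC 6/16 = 37.5%, outside 42.3–65.4% ✗; 3' end TTG has 1 G/C ✓; length 16 ✓ — fails.
Candidate 4 (22 nt, A=5 T=4 G=7 C=6): Tm = 64.9 + 41·(13 − 16.4)/22 = 58.6°C, outside 40.5–53.6°C ✗; GC 13/22 = 59.1% ✓; 3' end TCG has 2 G/C ✓; length 22 ✓ — fails.
Candidate 5 (19 nt, A=8 T=4 G=5 C=2): Tm = 64.9 + 41·(7 − 16.4)/19 = 44.6°C ✓; GC 7/19 = 36.8%, outside 42.3–65.4% ✗; 3' end CAA has 1 G/C ✓; length 19 ✓ — fails.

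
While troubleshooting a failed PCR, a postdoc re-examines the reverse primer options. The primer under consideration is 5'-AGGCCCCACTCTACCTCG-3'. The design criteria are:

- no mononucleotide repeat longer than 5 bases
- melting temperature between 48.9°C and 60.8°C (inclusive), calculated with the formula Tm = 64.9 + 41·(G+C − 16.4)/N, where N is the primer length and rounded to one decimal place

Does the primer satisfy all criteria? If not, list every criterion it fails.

Meets all criteria.

Base counts: A=3, T=3, G=3, C=9 (length 18).
homopolymer run: longest run = 4 ✓
Tm: Tm = 64.9 + 41·(12 − 16.4)/18 = 54.9°C ✓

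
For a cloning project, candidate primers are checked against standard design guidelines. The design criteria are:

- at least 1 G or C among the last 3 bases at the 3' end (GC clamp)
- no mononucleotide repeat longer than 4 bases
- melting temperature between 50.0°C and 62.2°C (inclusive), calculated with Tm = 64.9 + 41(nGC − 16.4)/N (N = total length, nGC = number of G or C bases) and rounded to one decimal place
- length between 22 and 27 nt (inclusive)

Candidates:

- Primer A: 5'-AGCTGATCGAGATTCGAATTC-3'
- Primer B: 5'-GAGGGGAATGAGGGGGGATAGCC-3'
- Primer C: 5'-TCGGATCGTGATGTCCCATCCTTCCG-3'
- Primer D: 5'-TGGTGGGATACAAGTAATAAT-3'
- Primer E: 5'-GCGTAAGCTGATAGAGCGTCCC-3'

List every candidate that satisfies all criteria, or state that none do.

Primer A (21 nt, A=6 T=6 G=5 C=4): 3' end TTC has 1 G/C ✓; longest run = 2 ✓; Tm = 64.9 + 41·(9 − 16.4)/21 = 50.5°C ✓; length 21, outside 22–27 ✗ — fails.
Primer B (23 nt, A=6 T=2 G=13 C=2): 3' end GCC has 3 G/C ✓; longest run = 6, exceeds 4 ✗; Tm = 64.9 + 41·(15 − 16.4)/23 = 62.4°C, outside 50.0–62.2°C ✗; length 23 ✓ — fails.
Primer C (26 nt, A=3 T=8 G=6 C=9): 3' end CCG has 3 G/C ✓; longest run = 3 ✓; Tm = 64.9 + 41·(15 − 16.4)/26 = 62.7°C, outside 50.0–62.2°C ✗; length 26 ✓ — fails.
Primer D (21 nt, A=8 T=6 G=6 C=1): 3' end AAT has 0 G/C, need ≥1 ✗; longest run = 3 ✓; Tm = 64.9 + 41·(7 − 16.4)/21 = 46.5°C, outside 50.0–62.2°C ✗; length 21, outside 22–27 ✗ — fails.
Primer E (22 nt, A=5 T=4 G=7 C=6): 3' end CCC has 3 G/C ✓; longest run = 3 ✓; Tm = 64.9 + 41·(13 − 16.4)/22 = 58.6°C ✓; length 22 ✓ — passes.

Primer E only.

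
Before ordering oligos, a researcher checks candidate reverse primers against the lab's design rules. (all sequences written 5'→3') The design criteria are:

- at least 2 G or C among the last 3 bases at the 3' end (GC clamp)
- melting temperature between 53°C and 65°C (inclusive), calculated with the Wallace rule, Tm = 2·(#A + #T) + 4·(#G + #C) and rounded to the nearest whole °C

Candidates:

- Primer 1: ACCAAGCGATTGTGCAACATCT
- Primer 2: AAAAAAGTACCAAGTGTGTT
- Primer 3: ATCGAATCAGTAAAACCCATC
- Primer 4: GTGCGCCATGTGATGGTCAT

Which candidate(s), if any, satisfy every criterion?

Primer 1 (22 nt, A=7 T=5 G=4 C=6): 3' end TCT has 1 G/C, need ≥2 ✗; Tm = 2·12 + 4·10 = 64°C ✓ — fails.
Primer 2 (20 nt, A=9 T=5 G=4 C=2): 3' end GTT has 1 G/C, need ≥2 ✗; Tm = 2·14 + 4·6 = 52°C, outside 53–65°C ✗ — fails.
Primer 3 (21 nt, A=9 T=4 G=2 C=6): 3' end ATC has 1 G/C, need ≥2 ✗; Tm = 2·13 + 4·8 = 58°C ✓ — fails.
Primer 4 (20 nt, A=3 T=6 G=7 C=4): 3' end CAT has 1 G/C, need ≥2 ✗; Tm = 2·9 + 4·11 = 62°C ✓ — fails.

None of the candidates satisfy all criteria.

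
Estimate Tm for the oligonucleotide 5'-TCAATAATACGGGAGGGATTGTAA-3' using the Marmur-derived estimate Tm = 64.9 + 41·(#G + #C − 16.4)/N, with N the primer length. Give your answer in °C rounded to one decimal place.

Base counts: A=9, T=6, G=7, C=2; G+C = 9, N = 24.
Tm = 64.9 + 41·(9 − 16.4)/24 = 64.9 + -303.40/24 = 52.3°C.

52.3°C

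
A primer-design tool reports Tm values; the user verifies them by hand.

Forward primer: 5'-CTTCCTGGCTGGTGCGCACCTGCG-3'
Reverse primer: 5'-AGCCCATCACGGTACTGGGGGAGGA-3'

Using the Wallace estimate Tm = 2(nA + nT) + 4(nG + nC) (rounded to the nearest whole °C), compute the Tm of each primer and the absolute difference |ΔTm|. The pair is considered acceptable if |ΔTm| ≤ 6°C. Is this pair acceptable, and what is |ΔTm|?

|ΔTm| = 0°C; the pair is acceptable.

Forward: A=1 T=6 G=8 C=9 → Tm = 2·7 + 4·17 = 82°C.
Reverse: A=6 T=3 G=10 C=6 → Tm = 2·9 + 4·16 = 82°C.
|ΔTm| = |82 − 82| = 0°C, ≤ 6°C.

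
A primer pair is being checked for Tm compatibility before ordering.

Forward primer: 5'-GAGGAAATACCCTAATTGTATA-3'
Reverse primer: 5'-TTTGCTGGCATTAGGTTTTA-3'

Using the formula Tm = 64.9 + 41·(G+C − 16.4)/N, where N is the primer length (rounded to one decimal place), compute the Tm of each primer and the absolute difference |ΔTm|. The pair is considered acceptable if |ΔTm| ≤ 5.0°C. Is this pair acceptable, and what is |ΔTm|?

|ΔTm| = 1.8°C; the pair is acceptable.

Forward: G+C = 7, N = 22 → Tm = 64.9 + 41·(7 − 16.4)/22 = 47.4°C.
Reverse: G+C = 7, N = 20 → Tm = 64.9 + 41·(7 − 16.4)/20 = 45.6°C.
|ΔTm| = |47.4 − 45.6| = 1.8°C, ≤ 5.0°C.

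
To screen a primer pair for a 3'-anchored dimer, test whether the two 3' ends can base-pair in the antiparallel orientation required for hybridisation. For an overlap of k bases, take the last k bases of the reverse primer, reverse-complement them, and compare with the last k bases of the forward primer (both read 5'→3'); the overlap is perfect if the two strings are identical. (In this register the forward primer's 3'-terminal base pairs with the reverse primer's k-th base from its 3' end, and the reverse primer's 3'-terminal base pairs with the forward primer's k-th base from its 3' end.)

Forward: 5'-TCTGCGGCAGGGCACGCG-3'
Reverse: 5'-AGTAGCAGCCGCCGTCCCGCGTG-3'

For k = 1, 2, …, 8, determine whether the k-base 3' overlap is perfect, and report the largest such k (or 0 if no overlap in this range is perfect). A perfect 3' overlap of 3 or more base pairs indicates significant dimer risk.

Longest perfect overlap: 6 complementary base pairs; significant dimer risk (threshold 3).

Last 8 bases (5'→3') — forward …GGCACGCG, reverse …CCCGCGTG.
Reverse complement of the reverse primer's last 8 bases: CACGCGGG; its first k bases are the reverse complement of the reverse primer's last k bases, so a perfect k-base overlap needs the forward primer's last k bases to equal them.
Comparing (forward last k vs required): k=1: G vs C ✗; k=2: CG vs CA ✗; k=3: GCG vs CAC ✗; k=4: CGCG vs CACG ✗; k=5: ACGCG vs CACGC ✗; k=6: CACGCG vs CACGCG ✓; k=7: GCACGCG vs CACGCGG ✗; k=8: GGCACGCG vs CACGCGGG ✗.
Only k = 6 is perfect, so the longest perfect 3' overlap is 6.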